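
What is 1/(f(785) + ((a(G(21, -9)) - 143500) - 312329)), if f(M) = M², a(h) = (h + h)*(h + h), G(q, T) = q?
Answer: 1/162160 ≈ 6.1668e-6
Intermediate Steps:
a(h) = 4*h² (a(h) = (2*h)*(2*h) = 4*h²)
1/(f(785) + ((a(G(21, -9)) - 143500) - 312329)) = 1/(785² + ((4*21² - 143500) - 312329)) = 1/(616225 + ((4*441 - 143500) - 312329)) = 1/(616225 + ((1764 - 143500) - 312329)) = 1/(616225 + (-141736 - 312329)) = 1/(616225 - 454065) = 1/162160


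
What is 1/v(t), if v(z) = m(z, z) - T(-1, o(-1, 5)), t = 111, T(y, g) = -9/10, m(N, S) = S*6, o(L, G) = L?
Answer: 10/6669 ≈ 0.0014995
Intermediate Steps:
m(N, S) = 6*S
T(y, g) = -9/10 (T(y, g) = -9*⅒ = -9/10)
v(z) = 9/10 + 6*z (v(z) = 6*z - 1*(-9/10) = 6*z + 9/10 = 9/10 + 6*z)
1/v(t) = 1/(9/10 + 6*111) = 1/(9/10 + 666) = 1/(6669/10) = 10/6669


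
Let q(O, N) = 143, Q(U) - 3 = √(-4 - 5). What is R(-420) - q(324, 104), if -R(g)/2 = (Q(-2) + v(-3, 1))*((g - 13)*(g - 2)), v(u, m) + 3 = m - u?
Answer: -1461951 - 1096356*I ≈ -1.462e+6 - 1.0964e+6*I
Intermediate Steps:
Q(U) = 3 + 3*I (Q(U) = 3 + √(-4 - 5) = 3 + √(-9) = 3 + 3*I)
v(u, m) = -3 + m - u (v(u, m) = -3 + (m - u) = -3 + m - u)
R(g) = -2*(-13 + g)*(-2 + g)*(4 + 3*I) (R(g) = -2*((3 + 3*I) + (-3 + 1 - 1*(-3)))*(g - 13)*(g - 2) = -2*((3 + 3*I) + (-3 + 1 + 3))*(-13 + g)*(-2 + g) = -2*((3 + 3*I) + 1)*(-13 + g)*(-2 + g) = -2*(4 + 3*I)*(-13 + g)*(-2 + g) = -2*(-13 + g)*(-2 + g)*(4 + 3*I))
R(-420) - q(324, 104) = (-208 - 156*I - 420*(120 + 90*I) + (-420)²*(-8 - 6*I)) - 1*143 = (-208 - 156*I + (-50400 - 37800*I) + 176400*(-8 - 6*I)) - 143 = (-208 - 156*I + (-50400 - 37800*I) + (-1411200 - 1058400*I)) - 143 = (-1461808 - 1096356*I) - 143 = -1461951 - 1096356*I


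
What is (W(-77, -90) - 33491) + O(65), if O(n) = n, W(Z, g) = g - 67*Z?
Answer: -28357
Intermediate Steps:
(W(-77, -90) - 33491) + O(65) = ((-90 - 67*(-77)) - 33491) + 65 = ((-90 + 5159) - 33491) + 65 = (5069 - 33491) + 65 = -28422 + 65 = -28357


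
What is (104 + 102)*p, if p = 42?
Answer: 8652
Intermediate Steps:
(104 + 102)*p = (104 + 102)*42 = 206*42 = 8652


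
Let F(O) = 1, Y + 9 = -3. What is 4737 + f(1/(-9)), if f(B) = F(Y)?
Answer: 4738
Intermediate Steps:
Y = -12 (Y = -9 - 3 = -12)
f(B) = 1
4737 + f(1/(-9)) = 4737 + 1 = 4738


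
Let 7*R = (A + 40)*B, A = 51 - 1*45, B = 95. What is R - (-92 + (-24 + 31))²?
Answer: -46205/7 ≈ -6600.7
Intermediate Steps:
A = 6 (A = 51 - 45 = 6)
R = 4370/7 (R = ((6 + 40)*95)/7 = (46*95)/7 = (⅐)*4370 = 4370/7 ≈ 624.29)
R - (-92 + (-24 + 31))² = 4370/7 - (-92 + (-24 + 31))² = 4370/7 - (-92 + 7)² = 4370/7 - 1*(-85)² = 4370/7 - 1*7225 = 4370/7 - 7225 = -46205/7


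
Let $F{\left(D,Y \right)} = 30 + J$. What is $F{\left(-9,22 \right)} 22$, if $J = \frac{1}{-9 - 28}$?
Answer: $\frac{24398}{37} \approx 659.41$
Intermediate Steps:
$J = - \frac{1}{37}$ ($J = \frac{1}{-37} = - \frac{1}{37} \approx -0.027027$)
$F{\left(D,Y \right)} = \frac{1109}{37}$ ($F{\left(D,Y \right)} = 30 - \frac{1}{37} = \frac{1109}{37}$)
$F{\left(-9,22 \right)} 22 = \frac{1109}{37} \cdot 22 = \frac{24398}{37}$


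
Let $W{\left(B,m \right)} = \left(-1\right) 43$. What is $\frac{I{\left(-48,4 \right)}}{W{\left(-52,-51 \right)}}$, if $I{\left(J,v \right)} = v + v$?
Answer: $- \frac{8}{43} \approx -0.18605$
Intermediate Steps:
$W{\left(B,m \right)} = -43$
$I{\left(J,v \right)} = 2 v$
$\frac{I{\left(-48,4 \right)}}{W{\left(-52,-51 \right)}} = \frac{2 \cdot 4}{-43} = 8 \left(- \frac{1}{43}\right) = - \frac{8}{43}$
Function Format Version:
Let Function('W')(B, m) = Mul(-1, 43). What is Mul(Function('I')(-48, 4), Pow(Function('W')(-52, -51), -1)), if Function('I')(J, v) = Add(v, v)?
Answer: Rational(-8, 43) ≈ -0.18605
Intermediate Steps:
Function('W')(B, m) = -43
Function('I')(J, v) = Mul(2, v)
Mul(Function('I')(-48, 4), Pow(Function('W')(-52, -51), -1)) = Mul(Mul(2, 4), Pow(-43, -1)) = Mul(8, Rational(-1, 43)) = Rational(-8, 43)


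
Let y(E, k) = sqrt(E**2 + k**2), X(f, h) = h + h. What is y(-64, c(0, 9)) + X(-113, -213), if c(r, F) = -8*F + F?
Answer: -426 + sqrt(8065) ≈ -336.19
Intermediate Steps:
X(f, h) = 2*h
c(r, F) = -7*F
y(-64, c(0, 9)) + X(-113, -213) = sqrt((-64)**2 + (-7*9)**2) + 2*(-213) = sqrt(4096 + (-63)**2) - 426 = sqrt(4096 + 3969) - 426 = sqrt(8065) - 426 = -426 + sqrt(8065)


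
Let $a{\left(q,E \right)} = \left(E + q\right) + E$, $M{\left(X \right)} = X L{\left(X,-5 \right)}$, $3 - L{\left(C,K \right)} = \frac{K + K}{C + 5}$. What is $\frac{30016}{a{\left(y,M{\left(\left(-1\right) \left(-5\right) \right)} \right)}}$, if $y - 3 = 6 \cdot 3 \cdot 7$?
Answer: $\frac{30016}{169} \approx 177.61$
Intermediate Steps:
$L{\left(C,K \right)} = 3 - \frac{2 K}{5 + C}$ ($L{\left(C,K \right)} = 3 - \frac{K + K}{C + 5} = 3 - \frac{2 K}{5 + C}$)
$M{\left(X \right)} = \frac{X \left(25 + 3 X\right)}{5 + X}$ ($M{\left(X \right)} = X \frac{15 - -10 + 3 X}{5 + X} = X \frac{15 + 10 + 3 X}{5 + X} = X \frac{25 + 3 X}{5 + X} = \frac{X \left(25 + 3 X\right)}{5 + X}$)
$y = 129$ ($y = 3 + 6 \cdot 3 \cdot 7 = 3 + 18 \cdot 7 = 3 + 126 = 129$)
$a{\left(q,E \right)} = q + 2 E$
$\frac{30016}{a{\left(y,M{\left(\left(-1\right) \left(-5\right) \right)} \right)}} = \frac{30016}{129 + 2 \frac{\left(-1\right) \left(-5\right) \left(25 + 3 \left(\left(-1\right) \left(-5\right)\right)\right)}{5 - -5}} = \frac{30016}{129 + 2 \frac{5 \left(25 + 3 \cdot 5\right)}{5 + 5}} = \frac{30016}{129 + 2 \frac{5 \left(25 + 15\right)}{10}} = \frac{30016}{129 + 2 \cdot 5 \cdot \frac{1}{10} \cdot 40} = \frac{30016}{129 + 2 \cdot 20} = \frac{30016}{129 + 40} = \frac{30016}{169}$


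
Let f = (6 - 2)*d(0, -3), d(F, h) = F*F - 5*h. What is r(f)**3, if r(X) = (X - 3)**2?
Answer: 34296447249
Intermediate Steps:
d(F, h) = F**2 - 5*h
f = 60 (f = (6 - 2)*(0**2 - 5*(-3)) = 4*(0 + 15) = 4*15 = 60)
r(X) = (-3 + X)**2
r(f)**3 = ((-3 + 60)**2)**3 = (57**2)**3 = 3249**3 = 34296447249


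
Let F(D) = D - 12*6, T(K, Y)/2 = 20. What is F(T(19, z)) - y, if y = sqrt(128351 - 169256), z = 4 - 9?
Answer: -32 - 9*I*sqrt(505) ≈ -32.0 - 202.25*I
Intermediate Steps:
z = -5
T(K, Y) = 40 (T(K, Y) = 2*20 = 40)
y = 9*I*sqrt(505) (y = sqrt(-40905) = 9*I*sqrt(505) ≈ 202.25*I)
F(D) = -72 + D (F(D) = D - 72 = -72 + D)
F(T(19, z)) - y = (-72 + 40) - 9*I*sqrt(505) = -32 - 9*I*sqrt(505)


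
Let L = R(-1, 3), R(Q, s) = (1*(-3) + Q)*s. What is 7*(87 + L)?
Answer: 525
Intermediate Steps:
R(Q, s) = s*(-3 + Q) (R(Q, s) = (-3 + Q)*s = s*(-3 + Q))
L = -12 (L = 3*(-3 - 1) = 3*(-4) = -12)
7*(87 + L) = 7*(87 - 12) = 7*75 = 525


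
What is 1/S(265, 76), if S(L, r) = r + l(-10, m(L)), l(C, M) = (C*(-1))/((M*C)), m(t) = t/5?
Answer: 53/4027 ≈ 0.013161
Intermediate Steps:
m(t) = t/5 (m(t) = t*(⅕) = t/5)
l(C, M) = -1/M (l(C, M) = (-C)/((C*M)) = (-C)*(1/(C*M)) = -1/M)
S(L, r) = r - 5/L (S(L, r) = r - 1/(L/5) = r - 5/L)
1/S(265, 76) = 1/(76 - 5/265) = 1/(76 - 5*1/265) = 1/(76 - 1/53) = 1/(4027/53) = 53/4027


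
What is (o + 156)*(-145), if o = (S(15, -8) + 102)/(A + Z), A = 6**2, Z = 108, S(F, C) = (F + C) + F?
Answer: -818815/36 ≈ -22745.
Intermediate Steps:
S(F, C) = C + 2*F (S(F, C) = (C + F) + F = C + 2*F)
A = 36
o = 31/36 (o = ((-8 + 2*15) + 102)/(36 + 108) = ((-8 + 30) + 102)/144 = (22 + 102)*(1/144) = 124*(1/144) = 31/36 ≈ 0.86111)
(o + 156)*(-145) = (31/36 + 156)*(-145) = (5647/36)*(-145) = -818815/36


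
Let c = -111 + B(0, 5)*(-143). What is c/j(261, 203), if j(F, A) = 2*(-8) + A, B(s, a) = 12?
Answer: -1827/187 ≈ -9.7701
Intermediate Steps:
j(F, A) = -16 + A
c = -1827 (c = -111 + 12*(-143) = -111 - 1716 = -1827)
c/j(261, 203) = -1827/(-16 + 203) = -1827/187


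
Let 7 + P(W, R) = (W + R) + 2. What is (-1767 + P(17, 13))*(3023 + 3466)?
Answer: -11303838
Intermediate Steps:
P(W, R) = -5 + R + W (P(W, R) = -7 + ((W + R) + 2) = -7 + ((R + W) + 2) = -7 + (2 + R + W) = -5 + R + W)
(-1767 + P(17, 13))*(3023 + 3466) = (-1767 + (-5 + 13 + 17))*(3023 + 3466) = (-1767 + 25)*6489 = -1742*6489 = -11303838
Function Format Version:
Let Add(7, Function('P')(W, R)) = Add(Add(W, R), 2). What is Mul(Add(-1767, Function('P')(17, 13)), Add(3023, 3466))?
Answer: -11303838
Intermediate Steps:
Function('P')(W, R) = Add(-5, R, W) (Function('P')(W, R) = Add(-7, Add(Add(W, R), 2)) = Add(-7, Add(Add(R, W), 2)) = Add(-7, Add(2, R, W)) = Add(-5, R, W))
Mul(Add(-1767, Function('P')(17, 13)), Add(3023, 3466)) = Mul(Add(-1767, Add(-5, 13, 17)), Add(3023, 3466)) = Mul(Add(-1767, 25), 6489) = Mul(-1742, 6489) = -11303838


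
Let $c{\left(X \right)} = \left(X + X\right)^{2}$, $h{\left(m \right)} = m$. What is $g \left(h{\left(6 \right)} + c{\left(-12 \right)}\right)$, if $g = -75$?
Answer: $-43650$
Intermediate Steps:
$c{\left(X \right)} = 4 X^{2}$ ($c{\left(X \right)} = \left(2 X\right)^{2} = 4 X^{2}$)
$g \left(h{\left(6 \right)} + c{\left(-12 \right)}\right) = - 75 \left(6 + 4 \left(-12\right)^{2}\right) = - 75 \left(6 + 4 \cdot 144\right) = - 75 \left(6 + 576\right) = \left(-75\right) 582 = -43650$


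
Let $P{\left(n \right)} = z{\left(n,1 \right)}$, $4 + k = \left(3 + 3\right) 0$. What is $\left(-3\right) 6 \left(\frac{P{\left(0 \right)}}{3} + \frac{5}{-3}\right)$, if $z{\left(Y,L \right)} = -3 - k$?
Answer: $24$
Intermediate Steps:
$k = -4$ ($k = -4 + \left(3 + 3\right) 0 = -4 + 6 \cdot 0 = -4 + 0 = -4$)
$z{\left(Y,L \right)} = 1$ ($z{\left(Y,L \right)} = -3 - -4 = -3 + 4 = 1$)
$P{\left(n \right)} = 1$
$\left(-3\right) 6 \left(\frac{P{\left(0 \right)}}{3} + \frac{5}{-3}\right) = \left(-3\right) 6 \left(1 \cdot \frac{1}{3} + \frac{5}{-3}\right) = - 18 \left(1 \cdot \frac{1}{3} + 5 \left(- \frac{1}{3}\right)\right) = - 18 \left(\frac{1}{3} - \frac{5}{3}\right) = \left(-18\right) \left(- \frac{4}{3}\right) = 24$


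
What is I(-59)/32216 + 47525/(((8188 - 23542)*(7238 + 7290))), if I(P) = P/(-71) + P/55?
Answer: -773672721991/3507761323566720 ≈ -0.00022056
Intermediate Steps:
I(P) = 16*P/3905 (I(P) = P*(-1/71) + P*(1/55) = -P/71 + P/55 = 16*P/3905)
I(-59)/32216 + 47525/(((8188 - 23542)*(7238 + 7290))) = ((16/3905)*(-59))/32216 + 47525/(((8188 - 23542)*(7238 + 7290))) = -944/3905*1/32216 + 47525/((-15354*14528)) = -118/15725435 + 47525/(-223062912) = -118/15725435 + 47525*(-1/223062912) = -118/15725435 - 47525/223062912 = -773672721991/3507761323566720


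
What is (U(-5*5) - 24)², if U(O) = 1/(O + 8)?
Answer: 167281/289 ≈ 578.83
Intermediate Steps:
U(O) = 1/(8 + O)
(U(-5*5) - 24)² = (1/(8 - 5*5) - 24)² = (1/(8 - 25) - 24)² = (1/(-17) - 24)² = (-1/17 - 24)² = (-409/17)² = 167281/289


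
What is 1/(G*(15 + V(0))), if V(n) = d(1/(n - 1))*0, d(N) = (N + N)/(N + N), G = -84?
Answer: -1/1260 ≈ -0.00079365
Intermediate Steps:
d(N) = 1 (d(N) = (2*N)/((2*N)) = (2*N)*(1/(2*N)) = 1)
V(n) = 0 (V(n) = 1*0 = 0)
1/(G*(15 + V(0))) = 1/(-84*(15 + 0)) = 1/(-84*15) = 1/(-1260) = -1/1260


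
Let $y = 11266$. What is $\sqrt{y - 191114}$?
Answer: $2 i \sqrt{44962} \approx 424.08 i$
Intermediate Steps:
$\sqrt{y - 191114} = \sqrt{11266 - 191114} = \sqrt{-179848} = 2 i \sqrt{44962}$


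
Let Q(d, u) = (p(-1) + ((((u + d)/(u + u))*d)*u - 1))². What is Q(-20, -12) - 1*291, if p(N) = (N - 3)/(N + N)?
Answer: 102750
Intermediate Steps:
p(N) = (-3 + N)/(2*N) (p(N) = (-3 + N)/((2*N)) = (-3 + N)*(1/(2*N)) = (-3 + N)/(2*N))
Q(d, u) = (1 + d*(d + u)/2)² (Q(d, u) = ((½)*(-3 - 1)/(-1) + ((((u + d)/(u + u))*d)*u - 1))² = ((½)*(-1)*(-4) + ((((d + u)/((2*u)))*d)*u - 1))² = (2 + ((((d + u)*(1/(2*u)))*d)*u - 1))² = (2 + ((((d + u)/(2*u))*d)*u - 1))² = (2 + ((d*(d + u)/(2*u))*u - 1))² = (2 + (d*(d + u)/2 - 1))² = (2 + (-1 + d*(d + u)/2))² = (1 + d*(d + u)/2)²)
Q(-20, -12) - 1*291 = (2 + (-20)² - 20*(-12))²/4 - 1*291 = (2 + 400 + 240)²/4 - 291 = (¼)*642² - 291 = (¼)*412164 - 291 = 103041 - 291 = 102750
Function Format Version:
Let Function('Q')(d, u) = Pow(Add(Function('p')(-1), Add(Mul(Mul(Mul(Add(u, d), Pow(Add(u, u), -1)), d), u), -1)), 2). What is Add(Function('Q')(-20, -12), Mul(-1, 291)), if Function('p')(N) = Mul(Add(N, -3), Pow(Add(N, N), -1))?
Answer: 102750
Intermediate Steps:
Function('p')(N) = Mul(Rational(1, 2), Pow(N, -1), Add(-3, N)) (Function('p')(N) = Mul(Add(-3, N), Pow(Mul(2, N), -1)) = Mul(Add(-3, N), Mul(Rational(1, 2), Pow(N, -1))) = Mul(Rational(1, 2), Pow(N, -1), Add(-3, N)))
Function('Q')(d, u) = Pow(Add(1, Mul(Rational(1, 2), d, Add(d, u))), 2) (Function('Q')(d, u) = Pow(Add(Mul(Rational(1, 2), Pow(-1, -1), Add(-3, -1)), Add(Mul(Mul(Mul(Add(u, d), Pow(Add(u, u), -1)), d), u), -1)), 2) = Pow(Add(Mul(Rational(1, 2), -1, -4), Add(Mul(Mul(Mul(Add(d, u), Pow(Mul(2, u), -1)), d), u), -1)), 2) = Pow(Add(2, Add(Mul(Mul(Mul(Add(d, u), Mul(Rational(1, 2), Pow(u, -1))), d), u), -1)), 2) = Pow(Add(2, Add(Mul(Mul(Mul(Rational(1, 2), Pow(u, -1), Add(d, u)), d), u), -1)), 2) = Pow(Add(2, Add(Mul(Mul(Rational(1, 2), d, Pow(u, -1), Add(d, u)), u), -1)), 2) = Pow(Add(2, Add(Mul(Rational(1, 2), d, Add(d, u)), -1)), 2) = Pow(Add(2, Add(-1, Mul(Rational(1, 2), d, Add(d, u)))), 2) = Pow(Add(1, Mul(Rational(1, 2), d, Add(d, u))), 2))
Add(Function('Q')(-20, -12), Mul(-1, 291)) = Add(Mul(Rational(1, 4), Pow(Add(2, Pow(-20, 2), Mul(-20, -12)), 2)), Mul(-1, 291)) = Add(Mul(Rational(1, 4), Pow(Add(2, 400, 240), 2)), -291) = Add(Mul(Rational(1, 4), Pow(642, 2)), -291) = Add(Mul(Rational(1, 4), 412164), -291) = Add(103041, -291) = 102750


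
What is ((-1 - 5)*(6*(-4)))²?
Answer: 20736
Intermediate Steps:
((-1 - 5)*(6*(-4)))² = (-6*(-24))² = 144² = 20736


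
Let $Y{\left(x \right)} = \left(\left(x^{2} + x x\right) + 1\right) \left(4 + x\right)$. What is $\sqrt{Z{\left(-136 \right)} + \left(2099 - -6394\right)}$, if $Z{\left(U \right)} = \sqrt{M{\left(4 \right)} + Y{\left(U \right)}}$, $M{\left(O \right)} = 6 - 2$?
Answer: $\sqrt{8493 + 8 i \sqrt{76298}} \approx 92.921 + 11.891 i$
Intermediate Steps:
$Y{\left(x \right)} = \left(1 + 2 x^{2}\right) \left(4 + x\right)$ ($Y{\left(x \right)} = \left(\left(x^{2} + x^{2}\right) + 1\right) \left(4 + x\right) = \left(2 x^{2} + 1\right) \left(4 + x\right) = \left(1 + 2 x^{2}\right) \left(4 + x\right)$)
$M{\left(O \right)} = 4$ ($M{\left(O \right)} = 6 - 2 = 4$)
$Z{\left(U \right)} = \sqrt{8 + U + 2 U^{3} + 8 U^{2}}$ ($Z{\left(U \right)} = \sqrt{4 + \left(4 + U + 2 U^{3} + 8 U^{2}\right)} = \sqrt{8 + U + 2 U^{3} + 8 U^{2}}$)
$\sqrt{Z{\left(-136 \right)} + \left(2099 - -6394\right)} = \sqrt{\sqrt{8 - 136 + 2 \left(-136\right)^{3} + 8 \left(-136\right)^{2}} + \left(2099 - -6394\right)} = \sqrt{\sqrt{8 - 136 + 2 \left(-2515456\right) + 8 \cdot 18496} + \left(2099 + 6394\right)} = \sqrt{\sqrt{8 - 136 - 5030912 + 147968} + 8493} = \sqrt{\sqrt{-4883072} + 8493} = \sqrt{8 i \sqrt{76298} + 8493} = \sqrt{8493 + 8 i \sqrt{76298}}$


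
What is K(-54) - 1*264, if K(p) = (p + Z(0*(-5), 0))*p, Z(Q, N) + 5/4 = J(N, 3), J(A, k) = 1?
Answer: 5331/2 ≈ 2665.5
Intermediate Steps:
Z(Q, N) = -¼ (Z(Q, N) = -5/4 + 1 = -¼)
K(p) = p*(-¼ + p) (K(p) = (p - ¼)*p = (-¼ + p)*p = p*(-¼ + p))
K(-54) - 1*264 = -54*(-¼ - 54) - 1*264 = -54*(-217/4) - 264 = 5859/2 - 264 = 5331/2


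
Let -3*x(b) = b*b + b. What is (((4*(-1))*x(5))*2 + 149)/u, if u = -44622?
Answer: -229/44622 ≈ -0.0051320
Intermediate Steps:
x(b) = -b/3 - b²/3 (x(b) = -(b*b + b)/3 = -(b² + b)/3 = -(b + b²)/3 = -b/3 - b²/3)
(((4*(-1))*x(5))*2 + 149)/u = (((4*(-1))*(-⅓*5*(1 + 5)))*2 + 149)/(-44622) = (-(-4)*5*6/3*2 + 149)*(-1/44622) = (-4*(-10)*2 + 149)*(-1/44622) = (40*2 + 149)*(-1/44622) = (80 + 149)*(-1/44622) = 229*(-1/44622) = -229/44622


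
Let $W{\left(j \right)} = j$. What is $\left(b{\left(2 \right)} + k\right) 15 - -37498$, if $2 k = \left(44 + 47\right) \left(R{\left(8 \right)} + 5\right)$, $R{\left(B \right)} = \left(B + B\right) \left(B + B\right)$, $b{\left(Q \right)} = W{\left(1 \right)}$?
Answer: $\frac{431291}{2} \approx 2.1565 \cdot 10^{5}$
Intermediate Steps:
$b{\left(Q \right)} = 1$
$R{\left(B \right)} = 4 B^{2}$ ($R{\left(B \right)} = 2 B 2 B = 4 B^{2}$)
$k = \frac{23751}{2}$ ($k = \frac{\left(44 + 47\right) \left(4 \cdot 8^{2} + 5\right)}{2} = \frac{91 \left(4 \cdot 64 + 5\right)}{2} = \frac{91 \left(256 + 5\right)}{2} = \frac{91 \cdot 261}{2} = \frac{1}{2} \cdot 23751 = \frac{23751}{2} \approx 11876.0$)
$\left(b{\left(2 \right)} + k\right) 15 - -37498 = \left(1 + \frac{23751}{2}\right) 15 - -37498 = \frac{23753}{2} \cdot 15 + 37498 = \frac{356295}{2} + 37498 = \frac{431291}{2}$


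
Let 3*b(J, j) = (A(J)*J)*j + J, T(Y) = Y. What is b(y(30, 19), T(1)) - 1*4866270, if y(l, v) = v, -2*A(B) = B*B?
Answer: -29204441/6 ≈ -4.8674e+6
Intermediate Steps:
A(B) = -B²/2 (A(B) = -B*B/2 = -B²/2)
b(J, j) = J/3 - j*J³/6 (b(J, j) = (((-J²/2)*J)*j + J)/3 = ((-J³/2)*j + J)/3 = (-j*J³/2 + J)/3 = (J - j*J³/2)/3 = J/3 - j*J³/6)
b(y(30, 19), T(1)) - 1*4866270 = (⅙)*19*(2 - 1*1*19²) - 1*4866270 = (⅙)*19*(2 - 1*1*361) - 4866270 = (⅙)*19*(2 - 361) - 4866270 = (⅙)*19*(-359) - 4866270 = -6821/6 - 4866270 = -29204441/6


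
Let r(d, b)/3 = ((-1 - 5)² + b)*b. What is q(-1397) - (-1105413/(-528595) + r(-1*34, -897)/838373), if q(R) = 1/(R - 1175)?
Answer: -240610536093361/49556823639340 ≈ -4.8552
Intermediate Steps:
q(R) = 1/(-1175 + R)
r(d, b) = 3*b*(36 + b) (r(d, b) = 3*(((-1 - 5)² + b)*b) = 3*(((-6)² + b)*b) = 3*((36 + b)*b) = 3*(b*(36 + b)) = 3*b*(36 + b))
q(-1397) - (-1105413/(-528595) + r(-1*34, -897)/838373) = 1/(-1175 - 1397) - (-1105413/(-528595) + (3*(-897)*(36 - 897))/838373) = 1/(-2572) - (-1105413*(-1/528595) + (3*(-897)*(-861))*(1/838373)) = -1/2572 - (1105413/528595 + 2316951*(1/838373)) = -1/2572 - (1105413/528595 + 100737/36451) = -1/2572 - 1*93542483778/19267816345 = -1/2572 - 93542483778/19267816345 = -240610536093361/49556823639340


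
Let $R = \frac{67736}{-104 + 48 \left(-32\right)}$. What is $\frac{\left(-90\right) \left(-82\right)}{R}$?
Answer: $- \frac{1512900}{8467} \approx -178.68$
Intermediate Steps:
$R = - \frac{8467}{205}$ ($R = \frac{67736}{-104 - 1536} = \frac{67736}{-1640} = 67736 \left(- \frac{1}{1640}\right) = - \frac{8467}{205} \approx -41.302$)
$\frac{\left(-90\right) \left(-82\right)}{R} = \frac{\left(-90\right) \left(-82\right)}{- \frac{8467}{205}} = 7380 \left(- \frac{205}{8467}\right) = - \frac{1512900}{8467}$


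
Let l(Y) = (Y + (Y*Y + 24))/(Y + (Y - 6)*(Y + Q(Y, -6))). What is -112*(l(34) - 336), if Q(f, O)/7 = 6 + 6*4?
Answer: 129122672/3433 ≈ 37612.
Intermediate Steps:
Q(f, O) = 210 (Q(f, O) = 7*(6 + 6*4) = 7*(6 + 24) = 7*30 = 210)
l(Y) = (24 + Y + Y²)/(Y + (-6 + Y)*(210 + Y)) (l(Y) = (Y + (Y*Y + 24))/(Y + (Y - 6)*(Y + 210)) = (Y + (Y² + 24))/(Y + (-6 + Y)*(210 + Y)) = (Y + (24 + Y²))/(Y + (-6 + Y)*(210 + Y)) = (24 + Y + Y²)/(Y + (-6 + Y)*(210 + Y)))
-112*(l(34) - 336) = -112*((24 + 34 + 34²)/(-1260 + 34² + 205*34) - 336) = -112*((24 + 34 + 1156)/(-1260 + 1156 + 6970) - 336) = -112*(1214/6866 - 336) = -112*((1/6866)*1214 - 336) = -112*(607/3433 - 336) = -112*(-1152881/3433) = 129122672/3433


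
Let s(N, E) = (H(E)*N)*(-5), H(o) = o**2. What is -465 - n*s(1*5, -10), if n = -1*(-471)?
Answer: 1177035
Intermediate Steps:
n = 471
s(N, E) = -5*N*E**2 (s(N, E) = (E**2*N)*(-5) = (N*E**2)*(-5) = -5*N*E**2)
-465 - n*s(1*5, -10) = -465 - 471*(-5*1*5*(-10)**2) = -465 - 471*(-5*5*100) = -465 - 471*(-2500) = -465 - 1*(-1177500) = -465 + 1177500 = 1177035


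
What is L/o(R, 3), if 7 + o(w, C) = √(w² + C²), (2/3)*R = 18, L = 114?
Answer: 798/689 + 342*√82/689 ≈ 5.6530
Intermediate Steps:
R = 27 (R = (3/2)*18 = 27)
o(w, C) = -7 + √(C² + w²) (o(w, C) = -7 + √(w² + C²) = -7 + √(C² + w²))
L/o(R, 3) = 114/(-7 + √(3² + 27²)) = 114/(-7 + √(9 + 729)) = 114/(-7 + √738) = 114/(-7 + 3*√82)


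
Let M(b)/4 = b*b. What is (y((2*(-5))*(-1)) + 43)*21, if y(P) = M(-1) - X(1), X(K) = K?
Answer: 966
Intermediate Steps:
M(b) = 4*b**2 (M(b) = 4*(b*b) = 4*b**2)
y(P) = 3 (y(P) = 4*(-1)**2 - 1*1 = 4*1 - 1 = 4 - 1 = 3)
(y((2*(-5))*(-1)) + 43)*21 = (3 + 43)*21 = 46*21 = 966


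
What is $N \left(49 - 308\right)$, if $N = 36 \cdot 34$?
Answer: $-317016$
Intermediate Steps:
$N = 1224$
$N \left(49 - 308\right) = 1224 \left(49 - 308\right) = 1224 \left(-259\right) = -317016$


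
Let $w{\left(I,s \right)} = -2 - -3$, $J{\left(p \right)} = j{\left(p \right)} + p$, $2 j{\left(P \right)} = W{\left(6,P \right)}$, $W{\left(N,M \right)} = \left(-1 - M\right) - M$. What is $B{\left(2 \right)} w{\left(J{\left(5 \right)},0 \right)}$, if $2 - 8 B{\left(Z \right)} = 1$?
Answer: $\frac{1}{8} \approx 0.125$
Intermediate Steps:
$W{\left(N,M \right)} = -1 - 2 M$
$B{\left(Z \right)} = \frac{1}{8}$ ($B{\left(Z \right)} = \frac{1}{4} - \frac{1}{8} = \frac{1}{8}$)
$j{\left(P \right)} = - \frac{1}{2} - P$ ($j{\left(P \right)} = \frac{-1 - 2 P}{2} = - \frac{1}{2} - P$)
$J{\left(p \right)} = - \frac{1}{2}$ ($J{\left(p \right)} = \left(- \frac{1}{2} - p\right) + p = - \frac{1}{2}$)
$w{\left(I,s \right)} = 1$ ($w{\left(I,s \right)} = -2 + 3 = 1$)
$B{\left(2 \right)} w{\left(J{\left(5 \right)},0 \right)} = \frac{1}{8} \cdot 1 = \frac{1}{8}$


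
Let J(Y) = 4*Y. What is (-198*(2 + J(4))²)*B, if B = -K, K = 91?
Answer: 5837832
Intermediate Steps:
B = -91 (B = -1*91 = -91)
(-198*(2 + J(4))²)*B = -198*(2 + 4*4)²*(-91) = -198*(2 + 16)²*(-91) = -198*18²*(-91) = -198*324*(-91) = -64152*(-91) = 5837832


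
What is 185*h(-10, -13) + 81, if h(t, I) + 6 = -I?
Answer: 1376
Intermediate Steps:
h(t, I) = -6 - I
185*h(-10, -13) + 81 = 185*(-6 - 1*(-13)) + 81 = 185*(-6 + 13) + 81 = 185*7 + 81 = 1295 + 81 = 1376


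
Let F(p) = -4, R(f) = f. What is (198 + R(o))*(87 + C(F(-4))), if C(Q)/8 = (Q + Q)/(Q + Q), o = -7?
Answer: 18145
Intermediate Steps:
C(Q) = 8 (C(Q) = 8*((Q + Q)/(Q + Q)) = 8*((2*Q)/((2*Q))) = 8*((2*Q)*(1/(2*Q))) = 8*1 = 8)
(198 + R(o))*(87 + C(F(-4))) = (198 - 7)*(87 + 8) = 191*95 = 18145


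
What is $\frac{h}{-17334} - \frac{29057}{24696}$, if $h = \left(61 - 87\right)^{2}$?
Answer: $- \frac{589987}{485352} \approx -1.2156$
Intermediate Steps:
$h = 676$ ($h = \left(-26\right)^{2} = 676$)
$\frac{h}{-17334} - \frac{29057}{24696} = \frac{676}{-17334} - \frac{29057}{24696} = 676 \left(- \frac{1}{17334}\right) - \frac{593}{504} = - \frac{338}{8667} - \frac{593}{504} = - \frac{589987}{485352}$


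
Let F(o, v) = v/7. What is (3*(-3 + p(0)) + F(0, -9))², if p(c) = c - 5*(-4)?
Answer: 121104/49 ≈ 2471.5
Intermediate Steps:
F(o, v) = v/7 (F(o, v) = v*(⅐) = v/7)
p(c) = 20 + c (p(c) = c + 20 = 20 + c)
(3*(-3 + p(0)) + F(0, -9))² = (3*(-3 + (20 + 0)) + (⅐)*(-9))² = (3*(-3 + 20) - 9/7)² = (3*17 - 9/7)² = (51 - 9/7)² = (348/7)² = 121104/49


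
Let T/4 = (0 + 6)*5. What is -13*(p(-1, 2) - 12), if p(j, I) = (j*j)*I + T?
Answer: -1430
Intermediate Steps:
T = 120 (T = 4*((0 + 6)*5) = 4*(6*5) = 4*30 = 120)
p(j, I) = 120 + I*j² (p(j, I) = (j*j)*I + 120 = j²*I + 120 = I*j² + 120 = 120 + I*j²)
-13*(p(-1, 2) - 12) = -13*((120 + 2*(-1)²) - 12) = -13*((120 + 2*1) - 12) = -13*((120 + 2) - 12) = -13*(122 - 12) = -13*110 = -1430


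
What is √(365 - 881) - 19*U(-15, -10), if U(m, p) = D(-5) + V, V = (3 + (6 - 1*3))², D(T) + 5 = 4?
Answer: -665 + 2*I*√129 ≈ -665.0 + 22.716*I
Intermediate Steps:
D(T) = -1 (D(T) = -5 + 4 = -1)
V = 36 (V = (3 + (6 - 3))² = (3 + 3)² = 6² = 36)
U(m, p) = 35 (U(m, p) = -1 + 36 = 35)
√(365 - 881) - 19*U(-15, -10) = √(365 - 881) - 19*35 = √(-516) - 1*665 = 2*I*√129 - 665 = -665 + 2*I*√129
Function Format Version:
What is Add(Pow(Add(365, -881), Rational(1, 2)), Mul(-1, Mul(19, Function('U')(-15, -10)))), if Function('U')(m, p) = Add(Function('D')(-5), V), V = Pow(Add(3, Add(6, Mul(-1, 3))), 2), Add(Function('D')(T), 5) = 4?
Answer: Add(-665, Mul(2, I, Pow(129, Rational(1, 2)))) ≈ Add(-665.00, Mul(22.716, I))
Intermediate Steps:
Function('D')(T) = -1 (Function('D')(T) = Add(-5, 4) = -1)
V = 36 (V = Pow(Add(3, Add(6, -3)), 2) = Pow(Add(3, 3), 2) = Pow(6, 2) = 36)
Function('U')(m, p) = 35 (Function('U')(m, p) = Add(-1, 36) = 35)
Add(Pow(Add(365, -881), Rational(1, 2)), Mul(-1, Mul(19, Function('U')(-15, -10)))) = Add(Pow(Add(365, -881), Rational(1, 2)), Mul(-1, Mul(19, 35))) = Add(Pow(-516, Rational(1, 2)), Mul(-1, 665)) = Add(Mul(2, I, Pow(129, Rational(1, 2))), -665) = Add(-665, Mul(2, I, Pow(129, Rational(1, 2))))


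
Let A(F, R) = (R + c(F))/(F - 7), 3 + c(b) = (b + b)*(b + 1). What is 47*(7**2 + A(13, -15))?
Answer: 15040/3 ≈ 5013.3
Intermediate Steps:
c(b) = -3 + 2*b*(1 + b) (c(b) = -3 + (b + b)*(b + 1) = -3 + (2*b)*(1 + b) = -3 + 2*b*(1 + b))
A(F, R) = (-3 + R + 2*F + 2*F**2)/(-7 + F) (A(F, R) = (R + (-3 + 2*F + 2*F**2))/(F - 7) = (-3 + R + 2*F + 2*F**2)/(-7 + F))
47*(7**2 + A(13, -15)) = 47*(7**2 + (-3 - 15 + 2*13 + 2*13**2)/(-7 + 13)) = 47*(49 + (-3 - 15 + 26 + 2*169)/6) = 47*(49 + (-3 - 15 + 26 + 338)/6) = 47*(49 + (1/6)*346) = 47*(49 + 173/3) = 47*(320/3) = 15040/3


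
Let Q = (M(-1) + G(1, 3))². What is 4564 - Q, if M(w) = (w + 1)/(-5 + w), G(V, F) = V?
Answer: 4563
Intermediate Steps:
M(w) = (1 + w)/(-5 + w)
Q = 1 (Q = ((1 - 1)/(-5 - 1) + 1)² = (0/(-6) + 1)² = (-⅙*0 + 1)² = (0 + 1)² = 1² = 1)
4564 - Q = 4564 - 1*1 = 4564 - 1 = 4563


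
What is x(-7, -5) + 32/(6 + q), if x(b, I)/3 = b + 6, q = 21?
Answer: -49/27 ≈ -1.8148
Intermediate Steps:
x(b, I) = 18 + 3*b (x(b, I) = 3*(b + 6) = 3*(6 + b) = 18 + 3*b)
x(-7, -5) + 32/(6 + q) = (18 + 3*(-7)) + 32/(6 + 21) = (18 - 21) + 32/27 = -3 + (1/27)*32 = -3 + 32/27 = -49/27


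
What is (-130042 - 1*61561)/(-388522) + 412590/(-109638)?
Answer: -23215553711/7099462506 ≈ -3.2700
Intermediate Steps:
(-130042 - 1*61561)/(-388522) + 412590/(-109638) = (-130042 - 61561)*(-1/388522) + 412590*(-1/109638) = -191603*(-1/388522) - 68765/18273 = 191603/388522 - 68765/18273 = -23215553711/7099462506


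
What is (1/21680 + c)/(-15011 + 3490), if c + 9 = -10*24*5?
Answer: 26211119/249775280 ≈ 0.10494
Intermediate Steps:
c = -1209 (c = -9 - 10*24*5 = -9 - 240*5 = -9 - 1200 = -1209)
(1/21680 + c)/(-15011 + 3490) = (1/21680 - 1209)/(-15011 + 3490) = (1/21680 - 1209)/(-11521) = -26211119/21680*(-1/11521) = 26211119/249775280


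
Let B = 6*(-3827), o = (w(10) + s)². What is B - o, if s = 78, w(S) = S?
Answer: -30706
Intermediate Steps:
o = 7744 (o = (10 + 78)² = 88² = 7744)
B = -22962
B - o = -22962 - 1*7744 = -22962 - 7744 = -30706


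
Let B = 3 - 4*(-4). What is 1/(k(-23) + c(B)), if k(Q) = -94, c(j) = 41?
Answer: -1/53 ≈ -0.018868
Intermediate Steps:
B = 19 (B = 3 + 16 = 19)
1/(k(-23) + c(B)) = 1/(-94 + 41) = 1/(-53) = -1/53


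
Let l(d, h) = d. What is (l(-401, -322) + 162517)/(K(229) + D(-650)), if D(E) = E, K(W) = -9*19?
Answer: -162116/821 ≈ -197.46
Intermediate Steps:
K(W) = -171
(l(-401, -322) + 162517)/(K(229) + D(-650)) = (-401 + 162517)/(-171 - 650) = 162116/(-821) = 162116*(-1/821) = -162116/821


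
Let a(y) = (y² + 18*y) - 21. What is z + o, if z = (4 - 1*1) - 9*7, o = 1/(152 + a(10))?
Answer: -24659/411 ≈ -59.998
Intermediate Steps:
a(y) = -21 + y² + 18*y
o = 1/411 (o = 1/(152 + (-21 + 10² + 18*10)) = 1/(152 + (-21 + 100 + 180)) = 1/(152 + 259) = 1/411 ≈ 0.0024331)
z = -60 (z = (4 - 1) - 63 = 3 - 63 = -60)
z + o = -60 + 1/411 = -24659/411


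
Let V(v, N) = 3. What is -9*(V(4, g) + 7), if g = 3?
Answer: -90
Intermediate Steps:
-9*(V(4, g) + 7) = -9*(3 + 7) = -9*10 = -90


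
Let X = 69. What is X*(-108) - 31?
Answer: -7483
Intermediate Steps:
X*(-108) - 31 = 69*(-108) - 31 = -7452 - 31 = -7483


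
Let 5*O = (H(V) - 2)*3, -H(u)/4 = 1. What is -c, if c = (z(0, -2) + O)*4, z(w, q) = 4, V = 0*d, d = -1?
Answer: -8/5 ≈ -1.6000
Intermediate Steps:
V = 0 (V = 0*(-1) = 0)
H(u) = -4 (H(u) = -4*1 = -4)
O = -18/5 (O = ((-4 - 2)*3)/5 = (-6*3)/5 = (⅕)*(-18) = -18/5 ≈ -3.6000)
c = 8/5 (c = (4 - 18/5)*4 = (⅖)*4 = 8/5 ≈ 1.6000)
-c = -1*8/5 = -8/5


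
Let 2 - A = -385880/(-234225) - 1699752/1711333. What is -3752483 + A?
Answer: -300826676698172353/80167394385 ≈ -3.7525e+6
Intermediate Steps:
A = 107885835602/80167394385 (A = 2 - (-385880/(-234225) - 1699752/1711333) = 2 - (-385880*(-1/234225) - 1699752*1/1711333) = 2 - (77176/46845 - 1699752/1711333) = 2 - 1*52448953168/80167394385 = 2 - 52448953168/80167394385 = 107885835602/80167394385 ≈ 1.3458)
-3752483 + A = -3752483 + 107885835602/80167394385 = -300826676698172353/80167394385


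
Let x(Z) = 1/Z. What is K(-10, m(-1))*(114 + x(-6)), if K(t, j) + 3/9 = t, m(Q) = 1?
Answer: -21173/18 ≈ -1176.3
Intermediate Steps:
K(t, j) = -⅓ + t
K(-10, m(-1))*(114 + x(-6)) = (-⅓ - 10)*(114 + 1/(-6)) = -31*(114 - ⅙)/3 = -31/3*683/6 = -21173/18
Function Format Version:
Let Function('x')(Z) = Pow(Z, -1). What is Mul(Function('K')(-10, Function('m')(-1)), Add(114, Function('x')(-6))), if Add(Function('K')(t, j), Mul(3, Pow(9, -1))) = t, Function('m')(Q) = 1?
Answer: Rational(-21173, 18) ≈ -1176.3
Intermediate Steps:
Function('K')(t, j) = Add(Rational(-1, 3), t)
Mul(Function('K')(-10, Function('m')(-1)), Add(114, Function('x')(-6))) = Mul(Add(Rational(-1, 3), -10), Add(114, Pow(-6, -1))) = Mul(Rational(-31, 3), Add(114, Rational(-1, 6))) = Mul(Rational(-31, 3), Rational(683, 6)) = Rational(-21173, 18)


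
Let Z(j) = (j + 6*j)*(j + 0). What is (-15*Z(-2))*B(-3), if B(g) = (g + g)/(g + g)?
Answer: -420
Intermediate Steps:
B(g) = 1 (B(g) = (2*g)/((2*g)) = (2*g)*(1/(2*g)) = 1)
Z(j) = 7*j**2 (Z(j) = (7*j)*j = 7*j**2)
(-15*Z(-2))*B(-3) = -105*(-2)**2*1 = -105*4*1 = -15*28*1 = -420*1 = -420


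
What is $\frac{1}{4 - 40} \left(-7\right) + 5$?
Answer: $\frac{187}{36} \approx 5.1944$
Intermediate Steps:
$\frac{1}{4 - 40} \left(-7\right) + 5 = \frac{1}{-36} \left(-7\right) + 5 = \left(- \frac{1}{36}\right) \left(-7\right) + 5 = \frac{7}{36} + 5 = \frac{187}{36}$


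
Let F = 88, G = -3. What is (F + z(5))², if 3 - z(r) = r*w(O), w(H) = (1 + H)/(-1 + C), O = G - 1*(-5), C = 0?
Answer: 11236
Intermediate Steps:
O = 2 (O = -3 - 1*(-5) = -3 + 5 = 2)
w(H) = -1 - H (w(H) = (1 + H)/(-1 + 0) = (1 + H)/(-1) = (1 + H)*(-1) = -1 - H)
z(r) = 3 + 3*r (z(r) = 3 - r*(-1 - 1*2) = 3 - r*(-1 - 2) = 3 - r*(-3) = 3 - (-3)*r = 3 + 3*r)
(F + z(5))² = (88 + (3 + 3*5))² = (88 + (3 + 15))² = (88 + 18)² = 106² = 11236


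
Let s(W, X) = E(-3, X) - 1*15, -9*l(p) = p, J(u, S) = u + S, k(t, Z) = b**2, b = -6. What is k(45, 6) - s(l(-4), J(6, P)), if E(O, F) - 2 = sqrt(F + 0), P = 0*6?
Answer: 49 - sqrt(6) ≈ 46.551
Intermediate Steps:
k(t, Z) = 36 (k(t, Z) = (-6)**2 = 36)
P = 0
E(O, F) = 2 + sqrt(F) (E(O, F) = 2 + sqrt(F + 0) = 2 + sqrt(F))
J(u, S) = S + u
l(p) = -p/9
s(W, X) = -13 + sqrt(X) (s(W, X) = (2 + sqrt(X)) - 1*15 = (2 + sqrt(X)) - 15 = -13 + sqrt(X))
k(45, 6) - s(l(-4), J(6, P)) = 36 - (-13 + sqrt(0 + 6)) = 36 - (-13 + sqrt(6)) = 36 + (13 - sqrt(6)) = 49 - sqrt(6)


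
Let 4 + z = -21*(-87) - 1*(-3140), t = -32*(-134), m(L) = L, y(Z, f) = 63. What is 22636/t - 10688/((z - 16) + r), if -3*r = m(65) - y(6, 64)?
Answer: 49601293/15907408 ≈ 3.1181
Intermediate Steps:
t = 4288
z = 4963 (z = -4 + (-21*(-87) - 1*(-3140)) = -4 + (1827 + 3140) = -4 + 4967 = 4963)
r = -2/3 (r = -(65 - 1*63)/3 = -(65 - 63)/3 = -1/3*2 = -2/3 ≈ -0.66667)
22636/t - 10688/((z - 16) + r) = 22636/4288 - 10688/((4963 - 16) - 2/3) = 22636*(1/4288) - 10688/(4947 - 2/3) = 5659/1072 - 10688/14839/3 = 5659/1072 - 10688*3/14839 = 5659/1072 - 32064/14839 = 49601293/15907408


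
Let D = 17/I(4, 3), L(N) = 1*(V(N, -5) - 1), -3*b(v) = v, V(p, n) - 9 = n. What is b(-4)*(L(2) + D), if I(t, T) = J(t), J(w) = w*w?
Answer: 65/12 ≈ 5.4167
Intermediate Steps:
J(w) = w²
V(p, n) = 9 + n
I(t, T) = t²
b(v) = -v/3
L(N) = 3 (L(N) = 1*((9 - 5) - 1) = 1*(4 - 1) = 1*3 = 3)
D = 17/16 (D = 17/(4²) = 17/16 ≈ 1.0625)
b(-4)*(L(2) + D) = (-⅓*(-4))*(3 + 17/16) = (4/3)*(65/16) = 65/12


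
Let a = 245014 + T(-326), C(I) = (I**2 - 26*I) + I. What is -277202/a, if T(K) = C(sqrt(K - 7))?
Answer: -277202*I/(75*sqrt(37) + 244681*I) ≈ -1.1329 - 0.0021123*I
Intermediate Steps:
C(I) = I**2 - 25*I
T(K) = sqrt(-7 + K)*(-25 + sqrt(-7 + K)) (T(K) = sqrt(K - 7)*(-25 + sqrt(K - 7)) = sqrt(-7 + K)*(-25 + sqrt(-7 + K)))
a = 244681 - 75*I*sqrt(37) (a = 245014 + (-7 - 326 - 25*sqrt(-7 - 326)) = 245014 + (-7 - 326 - 75*I*sqrt(37)) = 245014 + (-333 - 75*I*sqrt(37)) = 244681 - 75*I*sqrt(37) ≈ 2.4468e+5 - 456.21*I)
-277202/a = -277202/(244681 - 75*I*sqrt(37))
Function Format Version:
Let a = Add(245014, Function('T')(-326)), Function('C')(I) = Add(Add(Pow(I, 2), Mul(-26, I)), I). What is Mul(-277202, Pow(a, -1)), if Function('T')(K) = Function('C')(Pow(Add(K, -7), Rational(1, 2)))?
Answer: Mul(-277202, I, Pow(Add(Mul(75, Pow(37, Rational(1, 2))), Mul(244681, I)), -1)) ≈ Add(-1.1329, Mul(-0.0021123, I))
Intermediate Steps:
Function('C')(I) = Add(Pow(I, 2), Mul(-25, I))
Function('T')(K) = Mul(Pow(Add(-7, K), Rational(1, 2)), Add(-25, Pow(Add(-7, K), Rational(1, 2)))) (Function('T')(K) = Mul(Pow(Add(K, -7), Rational(1, 2)), Add(-25, Pow(Add(K, -7), Rational(1, 2)))) = Mul(Pow(Add(-7, K), Rational(1, 2)), Add(-25, Pow(Add(-7, K), Rational(1, 2)))))
a = Add(244681, Mul(-75, I, Pow(37, Rational(1, 2)))) (a = Add(245014, Add(-7, -326, Mul(-25, Pow(Add(-7, -326), Rational(1, 2))))) = Add(245014, Add(-7, -326, Mul(-25, Pow(-333, Rational(1, 2))))) = Add(245014, Add(-7, -326, Mul(-25, Mul(3, I, Pow(37, Rational(1, 2)))))) = Add(245014, Add(-7, -326, Mul(-75, I, Pow(37, Rational(1, 2))))) = Add(245014, Add(-333, Mul(-75, I, Pow(37, Rational(1, 2))))) = Add(244681, Mul(-75, I, Pow(37, Rational(1, 2)))) ≈ Add(2.4468e+5, Mul(-456.21, I)))
Mul(-277202, Pow(a, -1)) = Mul(-277202, Pow(Add(244681, Mul(-75, I, Pow(37, Rational(1, 2)))), -1))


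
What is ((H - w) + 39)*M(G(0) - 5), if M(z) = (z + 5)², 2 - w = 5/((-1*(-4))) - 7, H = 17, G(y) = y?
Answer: 0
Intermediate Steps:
w = 31/4 (w = 2 - (5/((-1*(-4))) - 7) = 2 - (5/4 - 7) = 2 - 1*(-23/4) = 2 + 23/4 = 31/4 ≈ 7.7500)
M(z) = (5 + z)²
((H - w) + 39)*M(G(0) - 5) = ((17 - 1*31/4) + 39)*(5 + (0 - 5))² = ((17 - 31/4) + 39)*(5 - 5)² = (37/4 + 39)*0² = (193/4)*0 = 0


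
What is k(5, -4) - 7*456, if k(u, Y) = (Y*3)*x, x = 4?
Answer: -3240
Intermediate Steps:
k(u, Y) = 12*Y (k(u, Y) = (Y*3)*4 = (3*Y)*4 = 12*Y)
k(5, -4) - 7*456 = 12*(-4) - 7*456 = -48 - 3192 = -3240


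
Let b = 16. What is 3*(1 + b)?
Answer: 51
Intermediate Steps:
3*(1 + b) = 3*(1 + 16) = 3*17 = 51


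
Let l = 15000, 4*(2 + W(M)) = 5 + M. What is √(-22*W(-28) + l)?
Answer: √60682/2 ≈ 123.17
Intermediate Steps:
W(M) = -¾ + M/4 (W(M) = -2 + (5 + M)/4 = -2 + (5/4 + M/4) = -¾ + M/4)
√(-22*W(-28) + l) = √(-22*(-¾ + (¼)*(-28)) + 15000) = √(-22*(-¾ - 7) + 15000) = √(-22*(-31/4) + 15000) = √(341/2 + 15000) = √(30341/2) = √60682/2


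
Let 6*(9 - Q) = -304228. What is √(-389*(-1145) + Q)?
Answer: 2*√1116267/3 ≈ 704.36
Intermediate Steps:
Q = 152141/3 (Q = 9 - ⅙*(-304228) = 9 + 152114/3 = 152141/3 ≈ 50714.)
√(-389*(-1145) + Q) = √(-389*(-1145) + 152141/3) = √(445405 + 152141/3) = √(1488356/3) = 2*√1116267/3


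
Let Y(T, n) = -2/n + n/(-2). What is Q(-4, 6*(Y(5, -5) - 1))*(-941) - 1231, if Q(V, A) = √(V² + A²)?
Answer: -1231 - 941*√3649/5 ≈ -12600.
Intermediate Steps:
Y(T, n) = -2/n - n/2 (Y(T, n) = -2/n + n*(-½) = -2/n - n/2)
Q(V, A) = √(A² + V²)
Q(-4, 6*(Y(5, -5) - 1))*(-941) - 1231 = √((6*((-2/(-5) - ½*(-5)) - 1))² + (-4)²)*(-941) - 1231 = √((6*((-2*(-⅕) + 5/2) - 1))² + 16)*(-941) - 1231 = √((6*((⅖ + 5/2) - 1))² + 16)*(-941) - 1231 = √((6*(29/10 - 1))² + 16)*(-941) - 1231 = √((6*(19/10))² + 16)*(-941) - 1231 = √((57/5)² + 16)*(-941) - 1231 = √(3249/25 + 16)*(-941) - 1231 = √(3649/25)*(-941) - 1231 = (√3649/5)*(-941) - 1231 = -941*√3649/5 - 1231 = -1231 - 941*√3649/5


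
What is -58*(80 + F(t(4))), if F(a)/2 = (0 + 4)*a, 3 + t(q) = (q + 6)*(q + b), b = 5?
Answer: -45008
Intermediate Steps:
t(q) = -3 + (5 + q)*(6 + q) (t(q) = -3 + (q + 6)*(q + 5) = -3 + (6 + q)*(5 + q) = -3 + (5 + q)*(6 + q))
F(a) = 8*a (F(a) = 2*((0 + 4)*a) = 2*(4*a) = 8*a)
-58*(80 + F(t(4))) = -58*(80 + 8*(27 + 4² + 11*4)) = -58*(80 + 8*(27 + 16 + 44)) = -58*(80 + 8*87) = -58*(80 + 696) = -58*776 = -45008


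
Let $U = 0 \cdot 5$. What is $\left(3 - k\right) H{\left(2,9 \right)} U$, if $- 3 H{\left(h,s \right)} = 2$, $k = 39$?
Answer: $0$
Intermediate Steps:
$H{\left(h,s \right)} = - \frac{2}{3}$ ($H{\left(h,s \right)} = \left(- \frac{1}{3}\right) 2 = - \frac{2}{3}$)
$U = 0$
$\left(3 - k\right) H{\left(2,9 \right)} U = \left(3 - 39\right) \left(- \frac{2}{3}\right) 0 = \left(-36\right) \left(- \frac{2}{3}\right) 0 = 24 \cdot 0 = 0$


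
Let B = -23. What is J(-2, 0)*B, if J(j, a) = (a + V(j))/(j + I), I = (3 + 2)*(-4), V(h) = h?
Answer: -23/11 ≈ -2.0909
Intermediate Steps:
I = -20 (I = 5*(-4) = -20)
J(j, a) = (a + j)/(-20 + j) (J(j, a) = (a + j)/(j - 20) = (a + j)/(-20 + j))
J(-2, 0)*B = ((0 - 2)/(-20 - 2))*(-23) = (-2/(-22))*(-23) = -1/22*(-2)*(-23) = (1/11)*(-23) = -23/11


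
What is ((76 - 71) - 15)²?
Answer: 100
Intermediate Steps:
((76 - 71) - 15)² = (5 - 15)² = (-10)² = 100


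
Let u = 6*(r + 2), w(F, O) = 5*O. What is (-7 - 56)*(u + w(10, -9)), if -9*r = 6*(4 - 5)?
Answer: 1827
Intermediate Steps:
r = 2/3 (r = -2*(4 - 5)/3 = -2*(-1)/3 = -1/9*(-6) = 2/3 ≈ 0.66667)
u = 16 (u = 6*(2/3 + 2) = 6*(8/3) = 16)
(-7 - 56)*(u + w(10, -9)) = (-7 - 56)*(16 + 5*(-9)) = -63*(16 - 45) = -63*(-29) = 1827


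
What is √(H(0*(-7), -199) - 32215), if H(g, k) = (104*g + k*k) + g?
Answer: √7386 ≈ 85.942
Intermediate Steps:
H(g, k) = k² + 105*g (H(g, k) = (104*g + k²) + g = (k² + 104*g) + g = k² + 105*g)
√(H(0*(-7), -199) - 32215) = √(((-199)² + 105*(0*(-7))) - 32215) = √((39601 + 105*0) - 32215) = √((39601 + 0) - 32215) = √(39601 - 32215) = √7386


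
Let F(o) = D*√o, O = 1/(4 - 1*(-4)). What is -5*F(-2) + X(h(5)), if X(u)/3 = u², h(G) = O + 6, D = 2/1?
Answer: 7203/64 - 10*I*√2 ≈ 112.55 - 14.142*I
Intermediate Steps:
D = 2 (D = 2*1 = 2)
O = ⅛ (O = 1/(4 + 4) = 1/8 = ⅛ ≈ 0.12500)
h(G) = 49/8 (h(G) = ⅛ + 6 = 49/8)
F(o) = 2*√o
X(u) = 3*u²
-5*F(-2) + X(h(5)) = -10*√(-2) + 3*(49/8)² = -10*I*√2 + 3*(2401/64) = -10*I*√2 + 7203/64 = 7203/64 - 10*I*√2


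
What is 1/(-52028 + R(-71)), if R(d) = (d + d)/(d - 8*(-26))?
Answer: -137/7127978 ≈ -1.9220e-5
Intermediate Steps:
R(d) = 2*d/(208 + d) (R(d) = (2*d)/(d + 208) = (2*d)/(208 + d) = 2*d/(208 + d))
1/(-52028 + R(-71)) = 1/(-52028 + 2*(-71)/(208 - 71)) = 1/(-52028 + 2*(-71)/137) = 1/(-52028 + 2*(-71)*(1/137)) = 1/(-52028 - 142/137) = 1/(-7127978/137) = -137/7127978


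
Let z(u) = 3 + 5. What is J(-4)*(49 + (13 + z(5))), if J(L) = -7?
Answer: -490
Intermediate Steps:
z(u) = 8
J(-4)*(49 + (13 + z(5))) = -7*(49 + (13 + 8)) = -7*(49 + 21) = -7*70 = -490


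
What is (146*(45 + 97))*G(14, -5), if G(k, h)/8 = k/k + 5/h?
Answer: 0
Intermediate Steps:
G(k, h) = 8 + 40/h (G(k, h) = 8*(k/k + 5/h) = 8*(1 + 5/h) = 8 + 40/h)
(146*(45 + 97))*G(14, -5) = (146*(45 + 97))*(8 + 40/(-5)) = (146*142)*(8 + 40*(-1/5)) = 20732*(8 - 8) = 20732*0 = 0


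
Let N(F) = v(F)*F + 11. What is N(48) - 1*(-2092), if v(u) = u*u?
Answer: 112695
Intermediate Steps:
v(u) = u²
N(F) = 11 + F³ (N(F) = F²*F + 11 = F³ + 11 = 11 + F³)
N(48) - 1*(-2092) = (11 + 48³) - 1*(-2092) = (11 + 110592) + 2092 = 110603 + 2092 = 112695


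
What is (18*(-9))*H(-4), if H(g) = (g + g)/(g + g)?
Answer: -162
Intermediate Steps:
H(g) = 1 (H(g) = (2*g)/((2*g)) = (2*g)*(1/(2*g)) = 1)
(18*(-9))*H(-4) = (18*(-9))*1 = -162*1 = -162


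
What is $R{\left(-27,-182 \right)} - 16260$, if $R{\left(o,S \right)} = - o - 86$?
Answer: $-16319$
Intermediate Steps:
$R{\left(o,S \right)} = -86 - o$ ($R{\left(o,S \right)} = - o - 86 = -86 - o$)
$R{\left(-27,-182 \right)} - 16260 = \left(-86 - -27\right) - 16260 = \left(-86 + 27\right) - 16260 = -59 - 16260 = -16319$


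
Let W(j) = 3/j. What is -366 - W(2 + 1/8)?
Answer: -6246/17 ≈ -367.41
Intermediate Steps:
-366 - W(2 + 1/8) = -366 - 3/(2 + 1/8) = -366 - 3/(2 + ⅛) = -366 - 3/17/8 = -366 - 3*8/17 = -366 - 1*24/17 = -366 - 24/17 = -6246/17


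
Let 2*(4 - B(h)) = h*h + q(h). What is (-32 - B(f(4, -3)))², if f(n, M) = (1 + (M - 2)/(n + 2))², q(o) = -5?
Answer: 9958243681/6718464 ≈ 1482.2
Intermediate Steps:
f(n, M) = (1 + (-2 + M)/(2 + n))²
B(h) = 13/2 - h²/2 (B(h) = 4 - (h*h - 5)/2 = 4 - (h² - 5)/2 = 4 - (-5 + h²)/2 = 4 + (5/2 - h²/2) = 13/2 - h²/2)
(-32 - B(f(4, -3)))² = (-32 - (13/2 - (-3 + 4)⁴/(2 + 4)⁴/2))² = (-32 - (13/2 - (1²/6²)²/2))² = (-32 - (13/2 - ((1/36)*1)²/2))² = (-32 - (13/2 - (1/36)²/2))² = (-32 - (13/2 - ½*1/1296))² = (-32 - (13/2 - 1/2592))² = (-32 - 1*16847/2592)² = (-32 - 16847/2592)² = (-99791/2592)² = 9958243681/6718464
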